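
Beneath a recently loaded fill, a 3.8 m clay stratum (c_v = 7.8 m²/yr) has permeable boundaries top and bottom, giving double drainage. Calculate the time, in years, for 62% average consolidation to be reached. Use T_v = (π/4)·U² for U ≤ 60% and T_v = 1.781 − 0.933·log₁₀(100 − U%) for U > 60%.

t ≈ 0.142 years

Drainage path length: H_d = H/2 = 1.9 m (double drainage).
U > 60%: T_v = 1.781 − 0.933·log₁₀(100 − 62) = 0.30706.
t = T_v·H_d²/c_v = 0.30706×1.9²/7.8 = 0.1421 years.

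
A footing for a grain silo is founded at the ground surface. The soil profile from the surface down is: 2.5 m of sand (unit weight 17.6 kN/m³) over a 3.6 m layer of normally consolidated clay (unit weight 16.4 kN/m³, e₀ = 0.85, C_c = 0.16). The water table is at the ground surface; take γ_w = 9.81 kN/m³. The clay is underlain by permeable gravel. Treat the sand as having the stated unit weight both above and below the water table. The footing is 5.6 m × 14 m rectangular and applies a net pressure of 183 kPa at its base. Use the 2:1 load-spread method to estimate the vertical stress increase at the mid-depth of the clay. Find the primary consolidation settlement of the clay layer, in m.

Mid-depth of clay below the ground surface: z = 2.5 + 3.6/2 = 4.3 m.
Total vertical stress at mid-clay: σ_v = 17.6×2.5 + 16.4×1.8 = 73.52 kPa.
Pore pressure: u = 9.81×(4.3 − 0) = 42.183 kPa.
Initial effective stress: σ'_0 = σ_v − u = 73.52 − 42.183 = 31.337 kPa.
Stress increase at mid-clay by the 2:1 spreading method:
Δσ = qBL/((B+z)(L+z)) = 183×5.6×14/((5.6+4.3)(14+4.3)) = 79.192 kPa
Final effective stress: σ'_f = σ'_0 + Δσ = 31.337 + 79.192 = 110.53 kPa.
Normally consolidated clay, so the full stress increment lies on the virgin compression line:
S_c = C_c·H/(1+e₀)·log₁₀(σ'_f/σ'_0) = 0.16×3.6/(1+0.85)×log₁₀(110.53/31.337)
    = 0.31135 × 0.54742 = 0.1704 m

S_c ≈ 0.17 m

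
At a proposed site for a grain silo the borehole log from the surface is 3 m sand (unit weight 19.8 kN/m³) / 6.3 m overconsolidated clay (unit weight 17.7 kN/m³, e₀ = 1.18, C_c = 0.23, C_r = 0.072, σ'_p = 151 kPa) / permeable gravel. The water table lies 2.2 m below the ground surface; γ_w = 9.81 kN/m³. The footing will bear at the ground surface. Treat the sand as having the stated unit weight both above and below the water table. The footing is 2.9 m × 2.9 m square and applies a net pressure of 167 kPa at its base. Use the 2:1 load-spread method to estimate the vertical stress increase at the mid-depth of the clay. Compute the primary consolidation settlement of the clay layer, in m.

Mid-depth of clay below the ground surface: z = 3 + 6.3/2 = 6.15 m.
Total vertical stress at mid-clay: σ_v = 19.8×3 + 17.7×3.15 = 115.16 kPa.
Pore pressure: u = 9.81×(6.15 − 2.2) = 38.75 kPa.
Initial effective stress: σ'_0 = σ_v − u = 115.16 − 38.75 = 76.41 kPa.
Stress increase at mid-clay by the 2:1 spreading method:
Δσ = qBL/((B+z)(L+z)) = 167×2.9×2.9/((2.9+6.15)(2.9+6.15)) = 17.148 kPa
Final effective stress: σ'_f = 76.41 + 17.148 = 93.558 kPa.
σ'_f = 93.558 ≤ σ'_p = 151 kPa, so the clay remains overconsolidated and only the recompression index applies:
S_c = C_r·H/(1+e₀)·log₁₀(σ'_f/σ'_0) = 0.072×6.3/2.18×log₁₀(93.558/76.41)
    = 0.20807 × 0.087931 = 0.0183 m

S_c ≈ 0.0183 m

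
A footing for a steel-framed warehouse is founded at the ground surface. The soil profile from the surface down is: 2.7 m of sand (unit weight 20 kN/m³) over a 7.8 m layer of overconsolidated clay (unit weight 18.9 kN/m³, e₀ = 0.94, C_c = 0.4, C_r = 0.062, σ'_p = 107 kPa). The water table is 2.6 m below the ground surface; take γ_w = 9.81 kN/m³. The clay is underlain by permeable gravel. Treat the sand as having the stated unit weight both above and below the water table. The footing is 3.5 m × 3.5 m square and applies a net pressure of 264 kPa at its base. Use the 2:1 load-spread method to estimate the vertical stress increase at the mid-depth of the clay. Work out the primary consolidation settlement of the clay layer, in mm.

S_c ≈ 102 mm

Mid-depth of clay below the ground surface: z = 2.7 + 7.8/2 = 6.6 m.
Total vertical stress at mid-clay: σ_v = 20×2.7 + 18.9×3.9 = 127.71 kPa.
Pore pressure: u = 9.81×(6.6 − 2.6) = 39.24 kPa.
Initial effective stress: σ'_0 = σ_v − u = 127.71 − 39.24 = 88.47 kPa.
Stress increase at mid-clay by the 2:1 spreading method:
Δσ = qBL/((B+z)(L+z)) = 264×3.5×3.5/((3.5+6.6)(3.5+6.6)) = 31.703 kPa
Final effective stress: σ'_f = 88.47 + 31.703 = 120.17 kPa.
σ'_f = 120.17 > σ'_p = 107 kPa, so the stress path crosses the preconsolidation pressure — recompression up to σ'_p, then virgin compression beyond:
S_c = H/(1+e₀)·[C_r·log₁₀(σ'_p/σ'_0) + C_c·log₁₀(σ'_f/σ'_p)]
    = 7.8/1.94 × [0.062×log₁₀(107/88.47) + 0.4×log₁₀(120.17/107)]
    = 4.0206 × [0.0051204 + 0.020165] = 0.1017 m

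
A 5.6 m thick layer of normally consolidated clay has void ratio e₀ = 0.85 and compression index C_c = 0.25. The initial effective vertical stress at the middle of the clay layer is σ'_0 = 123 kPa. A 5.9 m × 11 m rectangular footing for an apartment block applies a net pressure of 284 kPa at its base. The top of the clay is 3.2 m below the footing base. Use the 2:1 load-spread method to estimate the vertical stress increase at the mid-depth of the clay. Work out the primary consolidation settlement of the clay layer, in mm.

Mid-depth of clay below the footing base: z = 3.2 + 5.6/2 = 6 m.
Stress increase at mid-clay by the 2:1 spreading method:
Δσ = qBL/((B+z)(L+z)) = 284×5.9×11/((5.9+6)(11+6)) = 91.11 kPa
Final effective stress: σ'_f = σ'_0 + Δσ = 123 + 91.11 = 214.11 kPa.
Normally consolidated clay, so the full stress increment lies on the virgin compression line:
S_c = C_c·H/(1+e₀)·log₁₀(σ'_f/σ'_0) = 0.25×5.6/(1+0.85)×log₁₀(214.11/123)
    = 0.75676 × 0.24073 = 0.1822 m

S_c ≈ 182 mm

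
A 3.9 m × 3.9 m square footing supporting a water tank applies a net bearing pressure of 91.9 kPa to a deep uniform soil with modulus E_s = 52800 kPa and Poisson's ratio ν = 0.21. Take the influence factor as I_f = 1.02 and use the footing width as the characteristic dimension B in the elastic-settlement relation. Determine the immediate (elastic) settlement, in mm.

Immediate (elastic) settlement: S_e = q·B·(1−ν²)/E_s · I_f.
S_e = 91.9 × 3.9 × (1 − 0.21²) / 52800 × 1.02
    = 91.9 × 3.9 × 0.9559 / 52800 × 1.02
    = 0.006618 m = 6.618 mm

S_e ≈ 6.62 mm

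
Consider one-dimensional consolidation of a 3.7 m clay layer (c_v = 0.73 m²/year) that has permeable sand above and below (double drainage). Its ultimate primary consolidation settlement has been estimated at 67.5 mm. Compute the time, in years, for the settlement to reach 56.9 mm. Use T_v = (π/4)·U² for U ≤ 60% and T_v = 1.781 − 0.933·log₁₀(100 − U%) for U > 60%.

Drainage path length: H_d = H/2 = 1.85 m (double drainage).
U = S(t)/S_ult = 56.9/67.5 = 0.843.
U > 60%: T_v = 1.781 − 0.933·log₁₀(100 − 84.296) = 0.66513.
t = T_v·H_d²/c_v = 0.66513×1.85²/0.73 = 3.118 years.

t ≈ 3.12 years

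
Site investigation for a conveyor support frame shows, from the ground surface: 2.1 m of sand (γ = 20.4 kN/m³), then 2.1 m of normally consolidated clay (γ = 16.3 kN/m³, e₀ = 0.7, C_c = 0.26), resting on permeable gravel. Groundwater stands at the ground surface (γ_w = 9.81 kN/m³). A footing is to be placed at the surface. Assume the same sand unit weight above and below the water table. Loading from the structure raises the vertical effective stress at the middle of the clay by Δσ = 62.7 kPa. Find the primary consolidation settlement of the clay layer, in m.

Mid-depth of clay below the ground surface: z = 2.1 + 2.1/2 = 3.15 m.
Total vertical stress at mid-clay: σ_v = 20.4×2.1 + 16.3×1.05 = 59.955 kPa.
Pore pressure: u = 9.81×(3.15 − 0) = 30.902 kPa.
Initial effective stress: σ'_0 = σ_v − u = 59.955 − 30.902 = 29.053 kPa.
Final effective stress: σ'_f = σ'_0 + Δσ = 29.053 + 62.7 = 91.753 kPa.
Normally consolidated clay, so the full stress increment lies on the virgin compression line:
S_c = C_c·H/(1+e₀)·log₁₀(σ'_f/σ'_0) = 0.26×2.1/(1+0.7)×log₁₀(91.753/29.053)
    = 0.32118 × 0.49943 = 0.1604 m

S_c ≈ 0.16 m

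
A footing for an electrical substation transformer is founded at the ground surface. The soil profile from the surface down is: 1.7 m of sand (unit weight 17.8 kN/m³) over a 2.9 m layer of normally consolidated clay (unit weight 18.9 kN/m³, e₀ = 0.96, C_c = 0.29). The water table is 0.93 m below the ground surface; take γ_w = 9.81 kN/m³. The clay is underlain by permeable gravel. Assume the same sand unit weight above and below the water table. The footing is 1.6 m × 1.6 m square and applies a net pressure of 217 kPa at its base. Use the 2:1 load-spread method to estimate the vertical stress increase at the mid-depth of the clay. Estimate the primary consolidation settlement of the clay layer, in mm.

Mid-depth of clay below the ground surface: z = 1.7 + 2.9/2 = 3.15 m.
Total vertical stress at mid-clay: σ_v = 17.8×1.7 + 18.9×1.45 = 57.665 kPa.
Pore pressure: u = 9.81×(3.15 − 0.93) = 21.778 kPa.
Initial effective stress: σ'_0 = σ_v − u = 57.665 − 21.778 = 35.887 kPa.
Stress increase at mid-clay by the 2:1 spreading method:
Δσ = qBL/((B+z)(L+z)) = 217×1.6×1.6/((1.6+3.15)(1.6+3.15)) = 24.621 kPa
Final effective stress: σ'_f = σ'_0 + Δσ = 35.887 + 24.621 = 60.508 kPa.
Normally consolidated clay, so the full stress increment lies on the virgin compression line:
S_c = C_c·H/(1+e₀)·log₁₀(σ'_f/σ'_0) = 0.29×2.9/(1+0.96)×log₁₀(60.508/35.887)
    = 0.42908 × 0.22688 = 0.09735 m

S_c ≈ 97.3 mm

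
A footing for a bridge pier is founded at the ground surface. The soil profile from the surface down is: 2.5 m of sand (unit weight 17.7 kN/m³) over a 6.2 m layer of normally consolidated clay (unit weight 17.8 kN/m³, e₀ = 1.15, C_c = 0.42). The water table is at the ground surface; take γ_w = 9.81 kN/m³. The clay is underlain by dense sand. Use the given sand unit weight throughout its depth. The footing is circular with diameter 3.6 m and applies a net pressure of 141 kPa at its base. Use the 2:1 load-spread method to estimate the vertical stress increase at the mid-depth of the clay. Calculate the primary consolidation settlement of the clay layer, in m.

S_c ≈ 0.208 m

Mid-depth of clay below the ground surface: z = 2.5 + 6.2/2 = 5.6 m.
Total vertical stress at mid-clay: σ_v = 17.7×2.5 + 17.8×3.1 = 99.43 kPa.
Pore pressure: u = 9.81×(5.6 − 0) = 54.936 kPa.
Initial effective stress: σ'_0 = σ_v − u = 99.43 − 54.936 = 44.494 kPa.
Stress increase at mid-clay by the 2:1 spreading method:
Δσ ≈ qD²/(D+z)² = 141×3.6²/(3.6+5.6)² = 21.59 kPa
Final effective stress: σ'_f = σ'_0 + Δσ = 44.494 + 21.59 = 66.084 kPa.
Normally consolidated clay, so the full stress increment lies on the virgin compression line:
S_c = C_c·H/(1+e₀)·log₁₀(σ'_f/σ'_0) = 0.42×6.2/(1+1.15)×log₁₀(66.084/44.494)
    = 1.2112 × 0.17179 = 0.2081 m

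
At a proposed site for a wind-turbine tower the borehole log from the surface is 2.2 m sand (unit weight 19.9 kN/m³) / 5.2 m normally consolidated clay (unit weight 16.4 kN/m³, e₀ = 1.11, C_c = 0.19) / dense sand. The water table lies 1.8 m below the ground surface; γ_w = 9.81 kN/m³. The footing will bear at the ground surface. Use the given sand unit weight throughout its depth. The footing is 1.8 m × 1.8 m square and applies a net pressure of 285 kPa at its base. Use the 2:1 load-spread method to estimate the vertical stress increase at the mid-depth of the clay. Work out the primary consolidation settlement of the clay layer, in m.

Mid-depth of clay below the ground surface: z = 2.2 + 5.2/2 = 4.8 m.
Total vertical stress at mid-clay: σ_v = 19.9×2.2 + 16.4×2.6 = 86.42 kPa.
Pore pressure: u = 9.81×(4.8 − 1.8) = 29.43 kPa.
Initial effective stress: σ'_0 = σ_v − u = 86.42 − 29.43 = 56.99 kPa.
Stress increase at mid-clay by the 2:1 spreading method:
Δσ = qBL/((B+z)(L+z)) = 285×1.8×1.8/((1.8+4.8)(1.8+4.8)) = 21.198 kPa
Final effective stress: σ'_f = σ'_0 + Δσ = 56.99 + 21.198 = 78.188 kPa.
Normally consolidated clay, so the full stress increment lies on the virgin compression line:
S_c = C_c·H/(1+e₀)·log₁₀(σ'_f/σ'_0) = 0.19×5.2/(1+1.11)×log₁₀(78.188/56.99)
    = 0.46825 × 0.13734 = 0.06431 m

S_c ≈ 0.0643 m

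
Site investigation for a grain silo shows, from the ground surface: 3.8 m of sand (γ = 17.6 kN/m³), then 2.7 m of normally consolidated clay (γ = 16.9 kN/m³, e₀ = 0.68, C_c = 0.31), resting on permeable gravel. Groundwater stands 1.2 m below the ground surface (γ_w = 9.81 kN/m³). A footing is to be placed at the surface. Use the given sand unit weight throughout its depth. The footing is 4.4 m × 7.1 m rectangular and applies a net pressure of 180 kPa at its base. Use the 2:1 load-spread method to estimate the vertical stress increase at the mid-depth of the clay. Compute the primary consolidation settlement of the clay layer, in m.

Mid-depth of clay below the ground surface: z = 3.8 + 2.7/2 = 5.15 m.
Total vertical stress at mid-clay: σ_v = 17.6×3.8 + 16.9×1.35 = 89.695 kPa.
Pore pressure: u = 9.81×(5.15 − 1.2) = 38.75 kPa.
Initial effective stress: σ'_0 = σ_v − u = 89.695 − 38.75 = 50.945 kPa.
Stress increase at mid-clay by the 2:1 spreading method:
Δσ = qBL/((B+z)(L+z)) = 180×4.4×7.1/((4.4+5.15)(7.1+5.15)) = 48.067 kPa
Final effective stress: σ'_f = σ'_0 + Δσ = 50.945 + 48.067 = 99.012 kPa.
Normally consolidated clay, so the full stress increment lies on the virgin compression line:
S_c = C_c·H/(1+e₀)·log₁₀(σ'_f/σ'_0) = 0.31×2.7/(1+0.68)×log₁₀(99.012/50.945)
    = 0.49821 × 0.28859 = 0.1438 m

S_c ≈ 0.144 m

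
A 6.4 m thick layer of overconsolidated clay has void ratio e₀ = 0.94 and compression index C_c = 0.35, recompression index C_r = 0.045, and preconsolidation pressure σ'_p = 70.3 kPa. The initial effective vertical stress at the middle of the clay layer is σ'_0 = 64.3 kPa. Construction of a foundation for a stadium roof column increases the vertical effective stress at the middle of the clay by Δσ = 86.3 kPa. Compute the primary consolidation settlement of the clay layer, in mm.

Final effective stress: σ'_f = 64.3 + 86.3 = 150.6 kPa.
σ'_f = 150.6 > σ'_p = 70.3 kPa, so the stress path crosses the preconsolidation pressure — recompression up to σ'_p, then virgin compression beyond:
S_c = H/(1+e₀)·[C_r·log₁₀(σ'_p/σ'_0) + C_c·log₁₀(σ'_f/σ'_p)]
    = 6.4/1.94 × [0.045×log₁₀(70.3/64.3) + 0.35×log₁₀(150.6/70.3)]
    = 3.299 × [0.0017435 + 0.1158] = 0.3878 m

S_c ≈ 388 mm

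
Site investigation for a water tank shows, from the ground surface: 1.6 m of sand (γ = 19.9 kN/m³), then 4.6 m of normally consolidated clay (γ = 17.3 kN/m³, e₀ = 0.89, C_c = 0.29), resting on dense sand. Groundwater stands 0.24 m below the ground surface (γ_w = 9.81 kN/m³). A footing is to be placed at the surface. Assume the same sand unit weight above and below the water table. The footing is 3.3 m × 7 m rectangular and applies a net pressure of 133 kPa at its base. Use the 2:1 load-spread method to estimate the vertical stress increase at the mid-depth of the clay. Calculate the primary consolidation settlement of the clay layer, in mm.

S_c ≈ 227 mm

Mid-depth of clay below the ground surface: z = 1.6 + 4.6/2 = 3.9 m.
Total vertical stress at mid-clay: σ_v = 19.9×1.6 + 17.3×2.3 = 71.63 kPa.
Pore pressure: u = 9.81×(3.9 − 0.24) = 35.905 kPa.
Initial effective stress: σ'_0 = σ_v − u = 71.63 − 35.905 = 35.725 kPa.
Stress increase at mid-clay by the 2:1 spreading method:
Δσ = qBL/((B+z)(L+z)) = 133×3.3×7/((3.3+3.9)(7+3.9)) = 39.148 kPa
Final effective stress: σ'_f = σ'_0 + Δσ = 35.725 + 39.148 = 74.873 kPa.
Normally consolidated clay, so the full stress increment lies on the virgin compression line:
S_c = C_c·H/(1+e₀)·log₁₀(σ'_f/σ'_0) = 0.29×4.6/(1+0.89)×log₁₀(74.873/35.725)
    = 0.70582 × 0.32135 = 0.2268 m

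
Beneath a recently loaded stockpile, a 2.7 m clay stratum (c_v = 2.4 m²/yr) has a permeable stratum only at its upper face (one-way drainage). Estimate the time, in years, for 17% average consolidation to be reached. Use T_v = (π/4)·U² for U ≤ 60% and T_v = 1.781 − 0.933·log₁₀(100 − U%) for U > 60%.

Drainage path length: H_d = H = 2.7 m (single drainage).
U ≤ 60%: T_v = (π/4)·U² = (π/4)×0.17² = 0.022698.
t = T_v·H_d²/c_v = 0.022698×2.7²/2.4 = 0.06895 years.

t ≈ 0.0689 years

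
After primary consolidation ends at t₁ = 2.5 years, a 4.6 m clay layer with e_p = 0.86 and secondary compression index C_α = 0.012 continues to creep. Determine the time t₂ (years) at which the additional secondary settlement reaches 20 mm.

t₂ ≈ 11.8 years

S_s = C_α·H/(1+e_p)·log₁₀(t₂/t₁) ⇒ log₁₀(t₂/t₁) = S_s·(1+e_p)/(C_α·H).
log₁₀(t₂/t₁) = 0.02 × (1+0.86) / (0.012×4.6) = 0.6739
t₂ = t₁ × 10^0.6739 = 2.5 × 4.72 = 11.8 years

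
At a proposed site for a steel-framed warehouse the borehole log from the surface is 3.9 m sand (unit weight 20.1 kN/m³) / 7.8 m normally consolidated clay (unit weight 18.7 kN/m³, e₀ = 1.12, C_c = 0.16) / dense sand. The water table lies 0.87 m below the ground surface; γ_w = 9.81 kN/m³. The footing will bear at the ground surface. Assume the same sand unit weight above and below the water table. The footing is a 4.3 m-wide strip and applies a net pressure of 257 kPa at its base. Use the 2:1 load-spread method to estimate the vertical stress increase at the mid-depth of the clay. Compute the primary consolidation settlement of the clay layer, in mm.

S_c ≈ 189 mm

Mid-depth of clay below the ground surface: z = 3.9 + 7.8/2 = 7.8 m.
Total vertical stress at mid-clay: σ_v = 20.1×3.9 + 18.7×3.9 = 151.32 kPa.
Pore pressure: u = 9.81×(7.8 − 0.87) = 67.983 kPa.
Initial effective stress: σ'_0 = σ_v − u = 151.32 − 67.983 = 83.337 kPa.
Stress increase at mid-clay by the 2:1 spreading method:
Δσ = qB/(B+z) = 257×4.3/(4.3+7.8) = 91.331 kPa
Final effective stress: σ'_f = σ'_0 + Δσ = 83.337 + 91.331 = 174.67 kPa.
Normally consolidated clay, so the full stress increment lies on the virgin compression line:
S_c = C_c·H/(1+e₀)·log₁₀(σ'_f/σ'_0) = 0.16×7.8/(1+1.12)×log₁₀(174.67/83.337)
    = 0.58868 × 0.32138 = 0.1892 m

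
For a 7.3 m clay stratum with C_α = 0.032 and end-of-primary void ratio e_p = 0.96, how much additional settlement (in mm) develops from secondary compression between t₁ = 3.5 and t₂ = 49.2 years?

S_s ≈ 137 mm

Secondary compression: S_s = C_α·H/(1+e_p)·log₁₀(t₂/t₁)
S_s = 0.032×7.3/(1+0.96)×log₁₀(49.2/3.5)
    = 0.1192 × 1.148 = 0.1368 m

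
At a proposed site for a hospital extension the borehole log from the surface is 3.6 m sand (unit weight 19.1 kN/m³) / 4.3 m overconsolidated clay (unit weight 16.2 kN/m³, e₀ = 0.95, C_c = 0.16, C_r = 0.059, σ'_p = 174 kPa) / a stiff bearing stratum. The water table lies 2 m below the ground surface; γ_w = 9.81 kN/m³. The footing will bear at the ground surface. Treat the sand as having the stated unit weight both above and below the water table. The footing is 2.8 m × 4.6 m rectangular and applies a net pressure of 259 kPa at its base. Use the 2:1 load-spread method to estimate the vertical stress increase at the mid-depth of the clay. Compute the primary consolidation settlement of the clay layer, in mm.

Mid-depth of clay below the ground surface: z = 3.6 + 4.3/2 = 5.75 m.
Total vertical stress at mid-clay: σ_v = 19.1×3.6 + 16.2×2.15 = 103.59 kPa.
Pore pressure: u = 9.81×(5.75 − 2) = 36.788 kPa.
Initial effective stress: σ'_0 = σ_v − u = 103.59 − 36.788 = 66.802 kPa.
Stress increase at mid-clay by the 2:1 spreading method:
Δσ = qBL/((B+z)(L+z)) = 259×2.8×4.6/((2.8+5.75)(4.6+5.75)) = 37.697 kPa
Final effective stress: σ'_f = 66.802 + 37.697 = 104.5 kPa.
σ'_f = 104.5 ≤ σ'_p = 174 kPa, so the clay remains overconsolidated and only the recompression index applies:
S_c = C_r·H/(1+e₀)·log₁₀(σ'_f/σ'_0) = 0.059×4.3/1.95×log₁₀(104.5/66.802)
    = 0.1301 × 0.19433 = 0.02528 m

S_c ≈ 25.3 mm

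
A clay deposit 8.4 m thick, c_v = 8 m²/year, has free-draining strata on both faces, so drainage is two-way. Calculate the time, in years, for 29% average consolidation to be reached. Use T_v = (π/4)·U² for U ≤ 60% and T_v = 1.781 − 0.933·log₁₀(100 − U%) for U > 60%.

Drainage path length: H_d = H/2 = 4.2 m (double drainage).
U ≤ 60%: T_v = (π/4)·U² = (π/4)×0.29² = 0.066052.
t = T_v·H_d²/c_v = 0.066052×4.2²/8 = 0.1456 years.

t ≈ 0.146 years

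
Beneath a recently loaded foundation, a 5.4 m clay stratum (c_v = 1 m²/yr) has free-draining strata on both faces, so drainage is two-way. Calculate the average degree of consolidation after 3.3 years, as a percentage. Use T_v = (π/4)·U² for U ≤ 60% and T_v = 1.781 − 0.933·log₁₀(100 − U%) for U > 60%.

Drainage path length: H_d = H/2 = 2.7 m (double drainage).
T_v = c_v·t/H_d² = 1×3.3/2.7² = 0.45267.
T_v = 0.45267 corresponds to the U > 60% branch:
U = 1 − 10^((1.781 − T_v)/0.933)/100 = 0.7347

U ≈ 73.5 %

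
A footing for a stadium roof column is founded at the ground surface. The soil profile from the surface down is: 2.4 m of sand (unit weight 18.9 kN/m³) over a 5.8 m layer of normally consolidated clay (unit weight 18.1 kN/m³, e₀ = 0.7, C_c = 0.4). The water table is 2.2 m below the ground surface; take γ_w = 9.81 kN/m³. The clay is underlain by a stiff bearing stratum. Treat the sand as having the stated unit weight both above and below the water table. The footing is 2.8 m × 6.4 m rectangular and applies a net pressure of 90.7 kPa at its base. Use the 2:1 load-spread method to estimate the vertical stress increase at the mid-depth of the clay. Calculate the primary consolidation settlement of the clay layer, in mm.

Mid-depth of clay below the ground surface: z = 2.4 + 5.8/2 = 5.3 m.
Total vertical stress at mid-clay: σ_v = 18.9×2.4 + 18.1×2.9 = 97.85 kPa.
Pore pressure: u = 9.81×(5.3 − 2.2) = 30.411 kPa.
Initial effective stress: σ'_0 = σ_v − u = 97.85 − 30.411 = 67.439 kPa.
Stress increase at mid-clay by the 2:1 spreading method:
Δσ = qBL/((B+z)(L+z)) = 90.7×2.8×6.4/((2.8+5.3)(6.4+5.3)) = 17.15 kPa
Final effective stress: σ'_f = σ'_0 + Δσ = 67.439 + 17.15 = 84.589 kPa.
Normally consolidated clay, so the full stress increment lies on the virgin compression line:
S_c = C_c·H/(1+e₀)·log₁₀(σ'_f/σ'_0) = 0.4×5.8/(1+0.7)×log₁₀(84.589/67.439)
    = 1.3647 × 0.098403 = 0.1343 m

S_c ≈ 134 mm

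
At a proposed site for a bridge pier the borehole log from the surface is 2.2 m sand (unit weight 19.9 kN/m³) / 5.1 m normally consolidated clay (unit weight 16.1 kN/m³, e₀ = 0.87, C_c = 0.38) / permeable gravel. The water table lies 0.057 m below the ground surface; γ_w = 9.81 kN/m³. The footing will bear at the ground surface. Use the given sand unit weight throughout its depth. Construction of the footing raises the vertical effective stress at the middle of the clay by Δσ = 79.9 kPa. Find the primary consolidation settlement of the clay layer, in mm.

Mid-depth of clay below the ground surface: z = 2.2 + 5.1/2 = 4.75 m.
Total vertical stress at mid-clay: σ_v = 19.9×2.2 + 16.1×2.55 = 84.835 kPa.
Pore pressure: u = 9.81×(4.75 − 0.057) = 46.038 kPa.
Initial effective stress: σ'_0 = σ_v − u = 84.835 − 46.038 = 38.797 kPa.
Final effective stress: σ'_f = σ'_0 + Δσ = 38.797 + 79.9 = 118.7 kPa.
Normally consolidated clay, so the full stress increment lies on the virgin compression line:
S_c = C_c·H/(1+e₀)·log₁₀(σ'_f/σ'_0) = 0.38×5.1/(1+0.87)×log₁₀(118.7/38.797)
    = 1.0364 × 0.48565 = 0.5033 m

S_c ≈ 503 mm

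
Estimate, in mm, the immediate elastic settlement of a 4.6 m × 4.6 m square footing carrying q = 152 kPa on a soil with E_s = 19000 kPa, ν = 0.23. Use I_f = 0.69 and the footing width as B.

S_e ≈ 24 mm

Immediate (elastic) settlement: S_e = q·B·(1−ν²)/E_s · I_f.
S_e = 152 × 4.6 × (1 − 0.23²) / 19000 × 0.69
    = 152 × 4.6 × 0.9471 / 19000 × 0.69
    = 0.02405 m = 24.05 mm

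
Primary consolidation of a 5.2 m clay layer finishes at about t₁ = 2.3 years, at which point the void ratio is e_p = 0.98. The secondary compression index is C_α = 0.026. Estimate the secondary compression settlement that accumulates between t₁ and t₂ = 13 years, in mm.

S_s ≈ 51.4 mm

Secondary compression: S_s = C_α·H/(1+e_p)·log₁₀(t₂/t₁)
S_s = 0.026×5.2/(1+0.98)×log₁₀(13/2.3)
    = 0.06828 × 0.7522 = 0.05136 m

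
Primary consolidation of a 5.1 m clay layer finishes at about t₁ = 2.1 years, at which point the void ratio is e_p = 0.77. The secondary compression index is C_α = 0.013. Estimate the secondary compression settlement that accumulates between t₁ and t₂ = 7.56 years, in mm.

S_s ≈ 20.8 mm

Secondary compression: S_s = C_α·H/(1+e_p)·log₁₀(t₂/t₁)
S_s = 0.013×5.1/(1+0.77)×log₁₀(7.56/2.1)
    = 0.03746 × 0.5563 = 0.02084 m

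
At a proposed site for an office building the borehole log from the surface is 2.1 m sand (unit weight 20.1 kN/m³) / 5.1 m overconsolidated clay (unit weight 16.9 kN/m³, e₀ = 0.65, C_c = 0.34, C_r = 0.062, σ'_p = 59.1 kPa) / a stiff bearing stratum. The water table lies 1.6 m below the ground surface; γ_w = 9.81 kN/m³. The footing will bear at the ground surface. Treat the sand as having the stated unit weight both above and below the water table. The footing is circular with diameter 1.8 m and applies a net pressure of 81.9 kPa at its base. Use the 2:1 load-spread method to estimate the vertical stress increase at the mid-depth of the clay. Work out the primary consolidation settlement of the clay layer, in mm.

Mid-depth of clay below the ground surface: z = 2.1 + 5.1/2 = 4.65 m.
Total vertical stress at mid-clay: σ_v = 20.1×2.1 + 16.9×2.55 = 85.305 kPa.
Pore pressure: u = 9.81×(4.65 − 1.6) = 29.921 kPa.
Initial effective stress: σ'_0 = σ_v − u = 85.305 − 29.921 = 55.384 kPa.
Stress increase at mid-clay by the 2:1 spreading method:
Δσ ≈ qD²/(D+z)² = 81.9×1.8²/(1.8+4.65)² = 6.3784 kPa
Final effective stress: σ'_f = 55.384 + 6.3784 = 61.762 kPa.
σ'_f = 61.762 > σ'_p = 59.1 kPa, so the stress path crosses the preconsolidation pressure — recompression up to σ'_p, then virgin compression beyond:
S_c = H/(1+e₀)·[C_r·log₁₀(σ'_p/σ'_0) + C_c·log₁₀(σ'_f/σ'_p)]
    = 5.1/1.65 × [0.062×log₁₀(59.1/55.384) + 0.34×log₁₀(61.762/59.1)]
    = 3.0909 × [0.0017486 + 0.0065055] = 0.02551 m

S_c ≈ 25.5 mm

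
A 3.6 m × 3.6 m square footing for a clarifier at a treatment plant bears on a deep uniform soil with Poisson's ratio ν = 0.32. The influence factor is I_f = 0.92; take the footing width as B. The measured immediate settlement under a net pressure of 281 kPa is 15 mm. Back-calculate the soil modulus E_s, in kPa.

E_s ≈ 55700 kPa

S_e = q·B·(1−ν²)/E_s · I_f  ⇒  E_s = q·B·(1−ν²)·I_f / S_e.
E_s = 281 × 3.6 × 0.8976 × 0.92 / 0.015 = 55690 kPa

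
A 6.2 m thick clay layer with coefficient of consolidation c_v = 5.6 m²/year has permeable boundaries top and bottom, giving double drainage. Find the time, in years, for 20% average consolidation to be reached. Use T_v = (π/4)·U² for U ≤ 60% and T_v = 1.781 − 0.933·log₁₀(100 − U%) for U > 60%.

Drainage path length: H_d = H/2 = 3.1 m (double drainage).
U ≤ 60%: T_v = (π/4)·U² = (π/4)×0.2² = 0.031416.
t = T_v·H_d²/c_v = 0.031416×3.1²/5.6 = 0.05391 years.

t ≈ 0.0539 years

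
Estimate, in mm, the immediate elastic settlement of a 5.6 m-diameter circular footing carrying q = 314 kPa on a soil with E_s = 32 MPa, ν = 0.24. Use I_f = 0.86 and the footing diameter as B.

S_e ≈ 44.5 mm

Immediate (elastic) settlement: S_e = q·B·(1−ν²)/E_s · I_f.
E_s = 32 MPa = 32000 kPa.
S_e = 314 × 5.6 × (1 − 0.24²) / 32000 × 0.86
    = 314 × 5.6 × 0.9424 / 32000 × 0.86
    = 0.04453 m = 44.53 mm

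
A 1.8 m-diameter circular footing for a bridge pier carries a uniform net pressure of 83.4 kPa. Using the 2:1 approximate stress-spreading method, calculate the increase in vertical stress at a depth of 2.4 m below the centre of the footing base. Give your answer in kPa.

By the 2:1 method the load spreads at 1 horizontal : 2 vertical, so at depth z the loaded area has grown by z in each plan dimension:
Δσ ≈ qD²/(D+z)² = 83.4×1.8²/(1.8+2.4)² = 15.318 kPa

Δσ_z ≈ 15.3 kPa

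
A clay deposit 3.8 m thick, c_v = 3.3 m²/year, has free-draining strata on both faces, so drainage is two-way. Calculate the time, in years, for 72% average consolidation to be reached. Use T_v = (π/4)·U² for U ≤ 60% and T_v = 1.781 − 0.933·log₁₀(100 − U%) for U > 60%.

Drainage path length: H_d = H/2 = 1.9 m (double drainage).
U > 60%: T_v = 1.781 − 0.933·log₁₀(100 − 72) = 0.4308.
t = T_v·H_d²/c_v = 0.4308×1.9²/3.3 = 0.4713 years.

t ≈ 0.471 years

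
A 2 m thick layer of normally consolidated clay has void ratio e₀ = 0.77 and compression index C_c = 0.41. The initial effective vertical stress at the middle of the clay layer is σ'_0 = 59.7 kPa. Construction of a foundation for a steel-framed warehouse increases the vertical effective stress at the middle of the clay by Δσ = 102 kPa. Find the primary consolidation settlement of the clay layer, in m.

Final effective stress: σ'_f = σ'_0 + Δσ = 59.7 + 102 = 161.7 kPa.
Normally consolidated clay, so the full stress increment lies on the virgin compression line:
S_c = C_c·H/(1+e₀)·log₁₀(σ'_f/σ'_0) = 0.41×2/(1+0.77)×log₁₀(161.7/59.7)
    = 0.46328 × 0.43274 = 0.2005 m

S_c ≈ 0.2 m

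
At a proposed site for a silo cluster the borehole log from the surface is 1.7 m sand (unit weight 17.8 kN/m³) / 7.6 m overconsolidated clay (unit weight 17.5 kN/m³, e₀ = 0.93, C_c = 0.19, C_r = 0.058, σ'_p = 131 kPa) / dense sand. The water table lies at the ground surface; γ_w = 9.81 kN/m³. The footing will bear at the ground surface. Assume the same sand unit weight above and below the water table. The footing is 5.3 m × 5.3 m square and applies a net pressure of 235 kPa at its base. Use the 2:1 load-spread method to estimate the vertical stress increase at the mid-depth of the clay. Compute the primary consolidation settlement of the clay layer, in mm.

S_c ≈ 83.6 mm

Mid-depth of clay below the ground surface: z = 1.7 + 7.6/2 = 5.5 m.
Total vertical stress at mid-clay: σ_v = 17.8×1.7 + 17.5×3.8 = 96.76 kPa.
Pore pressure: u = 9.81×(5.5 − 0) = 53.955 kPa.
Initial effective stress: σ'_0 = σ_v − u = 96.76 − 53.955 = 42.805 kPa.
Stress increase at mid-clay by the 2:1 spreading method:
Δσ = qBL/((B+z)(L+z)) = 235×5.3×5.3/((5.3+5.5)(5.3+5.5)) = 56.594 kPa
Final effective stress: σ'_f = 42.805 + 56.594 = 99.399 kPa.
σ'_f = 99.399 ≤ σ'_p = 131 kPa, so the clay remains overconsolidated and only the recompression index applies:
S_c = C_r·H/(1+e₀)·log₁₀(σ'_f/σ'_0) = 0.058×7.6/1.93×log₁₀(99.399/42.805)
    = 0.22839 × 0.36589 = 0.08357 m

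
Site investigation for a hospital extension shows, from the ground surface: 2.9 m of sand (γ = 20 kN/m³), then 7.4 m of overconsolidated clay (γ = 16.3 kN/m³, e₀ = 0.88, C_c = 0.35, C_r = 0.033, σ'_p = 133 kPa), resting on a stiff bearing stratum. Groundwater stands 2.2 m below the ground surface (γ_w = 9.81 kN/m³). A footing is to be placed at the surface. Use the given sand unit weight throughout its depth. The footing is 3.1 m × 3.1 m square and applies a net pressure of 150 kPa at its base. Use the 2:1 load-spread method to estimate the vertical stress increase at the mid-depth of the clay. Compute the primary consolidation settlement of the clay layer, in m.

S_c ≈ 0.0105 m

Mid-depth of clay below the ground surface: z = 2.9 + 7.4/2 = 6.6 m.
Total vertical stress at mid-clay: σ_v = 20×2.9 + 16.3×3.7 = 118.31 kPa.
Pore pressure: u = 9.81×(6.6 − 2.2) = 43.164 kPa.
Initial effective stress: σ'_0 = σ_v − u = 118.31 − 43.164 = 75.146 kPa.
Stress increase at mid-clay by the 2:1 spreading method:
Δσ = qBL/((B+z)(L+z)) = 150×3.1×3.1/((3.1+6.6)(3.1+6.6)) = 15.32 kPa
Final effective stress: σ'_f = 75.146 + 15.32 = 90.466 kPa.
σ'_f = 90.466 ≤ σ'_p = 133 kPa, so the clay remains overconsolidated and only the recompression index applies:
S_c = C_r·H/(1+e₀)·log₁₀(σ'_f/σ'_0) = 0.033×7.4/1.88×log₁₀(90.466/75.146)
    = 0.12989 × 0.08058 = 0.01047 m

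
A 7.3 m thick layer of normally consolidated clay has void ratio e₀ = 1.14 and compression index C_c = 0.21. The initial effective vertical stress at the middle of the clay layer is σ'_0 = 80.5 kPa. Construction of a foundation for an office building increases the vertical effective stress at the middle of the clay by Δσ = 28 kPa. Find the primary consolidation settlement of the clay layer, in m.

Final effective stress: σ'_f = σ'_0 + Δσ = 80.5 + 28 = 108.5 kPa.
Normally consolidated clay, so the full stress increment lies on the virgin compression line:
S_c = C_c·H/(1+e₀)·log₁₀(σ'_f/σ'_0) = 0.21×7.3/(1+1.14)×log₁₀(108.5/80.5)
    = 0.71636 × 0.12963 = 0.09286 m

S_c ≈ 0.0929 m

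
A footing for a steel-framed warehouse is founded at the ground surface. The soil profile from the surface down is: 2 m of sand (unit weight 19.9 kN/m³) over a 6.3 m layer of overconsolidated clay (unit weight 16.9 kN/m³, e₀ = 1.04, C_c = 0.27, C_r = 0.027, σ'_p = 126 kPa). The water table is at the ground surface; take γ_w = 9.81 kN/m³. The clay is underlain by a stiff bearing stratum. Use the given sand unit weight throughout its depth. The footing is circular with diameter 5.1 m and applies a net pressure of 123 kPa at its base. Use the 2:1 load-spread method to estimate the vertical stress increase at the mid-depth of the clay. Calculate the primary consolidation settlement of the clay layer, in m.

Mid-depth of clay below the ground surface: z = 2 + 6.3/2 = 5.15 m.
Total vertical stress at mid-clay: σ_v = 19.9×2 + 16.9×3.15 = 93.035 kPa.
Pore pressure: u = 9.81×(5.15 − 0) = 50.522 kPa.
Initial effective stress: σ'_0 = σ_v − u = 93.035 − 50.522 = 42.513 kPa.
Stress increase at mid-clay by the 2:1 spreading method:
Δσ ≈ qD²/(D+z)² = 123×5.1²/(5.1+5.15)² = 30.451 kPa
Final effective stress: σ'_f = 42.513 + 30.451 = 72.964 kPa.
σ'_f = 72.964 ≤ σ'_p = 126 kPa, so the clay remains overconsolidated and only the recompression index applies:
S_c = C_r·H/(1+e₀)·log₁₀(σ'_f/σ'_0) = 0.027×6.3/2.04×log₁₀(72.964/42.513)
    = 0.083381 × 0.23459 = 0.01956 m

S_c ≈ 0.0196 m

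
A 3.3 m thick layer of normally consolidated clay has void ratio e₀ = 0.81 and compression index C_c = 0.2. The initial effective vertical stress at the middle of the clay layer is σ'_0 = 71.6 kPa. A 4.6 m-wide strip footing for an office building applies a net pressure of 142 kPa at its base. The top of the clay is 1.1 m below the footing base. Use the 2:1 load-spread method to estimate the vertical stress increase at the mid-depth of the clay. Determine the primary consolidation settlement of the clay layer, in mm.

S_c ≈ 128 mm

Mid-depth of clay below the footing base: z = 1.1 + 3.3/2 = 2.75 m.
Stress increase at mid-clay by the 2:1 spreading method:
Δσ = qB/(B+z) = 142×4.6/(4.6+2.75) = 88.871 kPa
Final effective stress: σ'_f = σ'_0 + Δσ = 71.6 + 88.871 = 160.47 kPa.
Normally consolidated clay, so the full stress increment lies on the virgin compression line:
S_c = C_c·H/(1+e₀)·log₁₀(σ'_f/σ'_0) = 0.2×3.3/(1+0.81)×log₁₀(160.47/71.6)
    = 0.36464 × 0.35048 = 0.1278 m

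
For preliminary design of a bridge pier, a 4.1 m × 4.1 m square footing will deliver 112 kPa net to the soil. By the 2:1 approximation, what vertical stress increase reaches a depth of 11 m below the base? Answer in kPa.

By the 2:1 method the load spreads at 1 horizontal : 2 vertical, so at depth z the loaded area has grown by z in each plan dimension:
Δσ = qBL/((B+z)(L+z)) = 112×4.1×4.1/((4.1+11)(4.1+11)) = 8.2572 kPa

Δσ_z ≈ 8.26 kPa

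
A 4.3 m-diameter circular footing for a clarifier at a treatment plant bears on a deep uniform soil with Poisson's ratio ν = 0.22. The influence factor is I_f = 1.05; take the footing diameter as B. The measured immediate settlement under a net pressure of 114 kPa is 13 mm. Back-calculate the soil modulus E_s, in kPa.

S_e = q·B·(1−ν²)/E_s · I_f  ⇒  E_s = q·B·(1−ν²)·I_f / S_e.
E_s = 114 × 4.3 × 0.9516 × 1.05 / 0.013 = 37680 kPa

E_s ≈ 37700 kPa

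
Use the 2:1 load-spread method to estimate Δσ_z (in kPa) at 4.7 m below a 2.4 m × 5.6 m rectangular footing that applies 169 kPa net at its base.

By the 2:1 method the load spreads at 1 horizontal : 2 vertical, so at depth z the loaded area has grown by z in each plan dimension:
Δσ = qBL/((B+z)(L+z)) = 169×2.4×5.6/((2.4+4.7)(5.6+4.7)) = 31.059 kPa

Δσ_z ≈ 31.1 kPa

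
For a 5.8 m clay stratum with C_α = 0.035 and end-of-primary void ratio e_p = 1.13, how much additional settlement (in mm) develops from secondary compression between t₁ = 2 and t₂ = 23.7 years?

S_s ≈ 102 mm

Secondary compression: S_s = C_α·H/(1+e_p)·log₁₀(t₂/t₁)
S_s = 0.035×5.8/(1+1.13)×log₁₀(23.7/2)
    = 0.09531 × 1.074 = 0.1023 m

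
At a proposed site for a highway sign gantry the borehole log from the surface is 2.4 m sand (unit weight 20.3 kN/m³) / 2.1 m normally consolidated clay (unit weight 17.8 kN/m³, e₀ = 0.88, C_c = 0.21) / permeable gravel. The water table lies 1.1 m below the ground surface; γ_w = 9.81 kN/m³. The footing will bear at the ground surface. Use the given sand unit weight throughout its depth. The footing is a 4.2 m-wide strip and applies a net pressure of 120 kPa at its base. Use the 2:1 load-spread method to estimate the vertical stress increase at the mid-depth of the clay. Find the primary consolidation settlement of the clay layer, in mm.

S_c ≈ 92.7 mm

Mid-depth of clay below the ground surface: z = 2.4 + 2.1/2 = 3.45 m.
Total vertical stress at mid-clay: σ_v = 20.3×2.4 + 17.8×1.05 = 67.41 kPa.
Pore pressure: u = 9.81×(3.45 − 1.1) = 23.054 kPa.
Initial effective stress: σ'_0 = σ_v − u = 67.41 − 23.054 = 44.356 kPa.
Stress increase at mid-clay by the 2:1 spreading method:
Δσ = qB/(B+z) = 120×4.2/(4.2+3.45) = 65.882 kPa
Final effective stress: σ'_f = σ'_0 + Δσ = 44.356 + 65.882 = 110.24 kPa.
Normally consolidated clay, so the full stress increment lies on the virgin compression line:
S_c = C_c·H/(1+e₀)·log₁₀(σ'_f/σ'_0) = 0.21×2.1/(1+0.88)×log₁₀(110.24/44.356)
    = 0.23457 × 0.39539 = 0.09275 m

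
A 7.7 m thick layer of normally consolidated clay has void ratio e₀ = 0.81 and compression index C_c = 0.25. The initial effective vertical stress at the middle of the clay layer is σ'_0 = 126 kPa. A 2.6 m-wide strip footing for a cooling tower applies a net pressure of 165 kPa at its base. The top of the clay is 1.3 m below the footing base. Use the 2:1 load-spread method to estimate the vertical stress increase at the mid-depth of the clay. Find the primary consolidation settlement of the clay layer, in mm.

S_c ≈ 168 mm

Mid-depth of clay below the footing base: z = 1.3 + 7.7/2 = 5.15 m.
Stress increase at mid-clay by the 2:1 spreading method:
Δσ = qB/(B+z) = 165×2.6/(2.6+5.15) = 55.355 kPa
Final effective stress: σ'_f = σ'_0 + Δσ = 126 + 55.355 = 181.35 kPa.
Normally consolidated clay, so the full stress increment lies on the virgin compression line:
S_c = C_c·H/(1+e₀)·log₁₀(σ'_f/σ'_0) = 0.25×7.7/(1+0.81)×log₁₀(181.35/126)
    = 1.0635 × 0.15815 = 0.1682 m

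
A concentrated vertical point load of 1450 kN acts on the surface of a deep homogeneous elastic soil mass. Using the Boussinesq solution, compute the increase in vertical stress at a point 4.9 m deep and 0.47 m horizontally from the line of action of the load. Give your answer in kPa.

Boussinesq vertical stress below a point load on an elastic half-space:
Δσ_z = 3P/(2πz²) · [1 + (r/z)²]^(−5/2)
r/z = 0.47/4.9 = 0.095918; [1+(r/z)²]^(−5/2) = 0.97736.
Δσ_z = 3×1450/(2π×4.9²) × 0.97736 = 28.835 × 0.97736 = 28.18 kPa

Δσ_z ≈ 28.2 kPa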